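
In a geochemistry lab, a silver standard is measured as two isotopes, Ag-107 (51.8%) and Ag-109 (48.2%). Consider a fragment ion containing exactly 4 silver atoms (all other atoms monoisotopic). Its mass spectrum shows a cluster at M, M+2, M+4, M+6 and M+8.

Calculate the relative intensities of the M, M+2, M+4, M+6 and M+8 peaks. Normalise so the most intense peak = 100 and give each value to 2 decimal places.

19.25 : 71.65 : 100.00 : 62.03 : 14.43

Expanding (0.518 + 0.482)^4:
P(M) = 0.518^4 = 0.071998
P(M+2) = 4 × 0.518^3 × 0.482^1 = 0.267976
P(M+4) = 6 × 0.518^2 × 0.482^2 = 0.374029
P(M+6) = 4 × 0.518^1 × 0.482^3 = 0.232023
P(M+8) = 0.482^4 = 0.053974
The M+4 peak is largest (0.374029); scaling to 100 gives 19.25 : 71.65 : 100.00 : 62.03 : 14.43.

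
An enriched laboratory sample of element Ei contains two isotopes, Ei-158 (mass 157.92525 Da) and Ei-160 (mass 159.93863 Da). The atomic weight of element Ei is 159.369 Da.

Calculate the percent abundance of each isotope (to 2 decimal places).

Writing the weighted mean with unknown fraction x of Ei-158:
157.92525·x + 159.93863·(1 − x) = 159.369
(157.92525 − 159.93863)·x = 159.369 − 159.93863
x = -0.56963 / -2.01338 = 0.28292 → 28.29% Ei-158, 71.71% Ei-160.

Ei-158: 28.29%, Ei-160: 71.71%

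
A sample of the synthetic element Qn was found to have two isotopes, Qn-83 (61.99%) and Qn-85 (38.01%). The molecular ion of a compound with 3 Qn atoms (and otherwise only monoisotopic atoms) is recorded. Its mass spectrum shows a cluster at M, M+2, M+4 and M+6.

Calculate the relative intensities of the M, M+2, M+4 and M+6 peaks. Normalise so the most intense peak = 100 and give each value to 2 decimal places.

Each Qn atom is independently Qn-83 (p = 0.6199) or Qn-85 (q = 0.3801); the cluster is the binomial expansion (p + q)^3.
P(M) = 0.6199^3 = 0.238213
P(M+2) = 3 × 0.6199^2 × 0.3801^1 = 0.438190
P(M+4) = 3 × 0.6199^1 × 0.3801^2 = 0.268682
P(M+6) = 0.3801^3 = 0.054915
The M+2 peak is largest (0.438190); scaling to 100 gives 54.36 : 100.00 : 61.32 : 12.53.

54.36 : 100.00 : 61.32 : 12.53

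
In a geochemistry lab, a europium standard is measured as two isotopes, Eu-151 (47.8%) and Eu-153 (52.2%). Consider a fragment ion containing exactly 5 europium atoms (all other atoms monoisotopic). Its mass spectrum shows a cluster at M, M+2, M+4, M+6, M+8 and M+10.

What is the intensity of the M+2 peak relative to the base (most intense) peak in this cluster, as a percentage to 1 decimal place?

Term probabilities: M 0.0250, M+2 0.1363, M+4 0.2976, M+6 0.3250, M+8 0.1775, M+10 0.0388. Base peak = M+6.
P(M+6) = C(5,3) × 0.478^2 × 0.522^3 = 10 × 0.228484 × 0.14223665 = 0.324988 (base)
P(M+2) = C(5,1) × 0.478^4 × 0.522^1 = 5 × 0.05220494 × 0.5220 = 0.136255
Relative intensity = 0.136255 / 0.324988 × 100 = 41.9

41.9%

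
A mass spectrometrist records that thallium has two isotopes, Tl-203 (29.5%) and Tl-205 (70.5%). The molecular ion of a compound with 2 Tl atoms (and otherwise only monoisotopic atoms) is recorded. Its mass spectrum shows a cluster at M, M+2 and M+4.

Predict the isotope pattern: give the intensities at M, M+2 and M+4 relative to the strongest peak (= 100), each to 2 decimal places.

Expanding (0.295 + 0.705)^2:
P(M) = 0.295^2 = 0.087025
P(M+2) = 2 × 0.295^1 × 0.705^1 = 0.415950
P(M+4) = 0.705^2 = 0.497025
The M+4 peak is largest (0.497025); scaling to 100 gives 17.51 : 83.69 : 100.00.

17.51 : 83.69 : 100.00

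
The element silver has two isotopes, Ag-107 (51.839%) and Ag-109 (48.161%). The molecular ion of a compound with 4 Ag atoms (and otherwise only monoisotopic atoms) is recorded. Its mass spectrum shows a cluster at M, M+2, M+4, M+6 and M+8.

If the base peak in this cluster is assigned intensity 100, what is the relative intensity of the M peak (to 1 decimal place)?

(0.51839 + 0.48161)^4 gives M 0.0722, M+2 0.2684, M+4 0.3740, M+6 0.2316, M+8 0.0538; the largest is M+4.
P(M+4) = C(4,2) × 0.51839^2 × 0.48161^2 = 6 × 0.26872819 × 0.23194819 = 0.373986 (base)
P(M) = C(4,0) × 0.51839^4 × 0.48161^0 = 1 × 0.07221484 × 1.0000 = 0.072215
Relative intensity = 0.072215 / 0.373986 × 100 = 19.3

19.3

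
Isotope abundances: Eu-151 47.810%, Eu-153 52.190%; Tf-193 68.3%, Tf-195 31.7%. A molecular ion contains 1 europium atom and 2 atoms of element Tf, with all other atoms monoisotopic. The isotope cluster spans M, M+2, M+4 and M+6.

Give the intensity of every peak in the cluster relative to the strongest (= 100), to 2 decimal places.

Europium pattern (n=1): 0.4781 : 0.5219
Element Tf pattern (n=2): 0.466489 : 0.433022 : 0.100489
Convolve the two distributions (both contribute in 2-u steps):
  M: 0.4781×0.466489 = 0.223028
  M+2: 0.4781×0.433022 + 0.5219×0.466489 = 0.450488
  M+4: 0.4781×0.100489 + 0.5219×0.433022 = 0.274038
  M+6: 0.5219×0.100489 = 0.052445
Scale to base peak (0.450488) = 100: 49.51 : 100.00 : 60.83 : 11.64

49.51 : 100.00 : 60.83 : 11.64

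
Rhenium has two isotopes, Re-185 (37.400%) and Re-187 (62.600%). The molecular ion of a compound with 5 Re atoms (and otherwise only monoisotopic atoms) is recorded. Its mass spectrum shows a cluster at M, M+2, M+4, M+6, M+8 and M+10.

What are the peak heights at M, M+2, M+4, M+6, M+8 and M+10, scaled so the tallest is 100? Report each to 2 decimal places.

2.13 : 17.85 : 59.74 : 100.00 : 83.69 : 28.02

Each Re atom is independently Re-185 (p = 0.37400) or Re-187 (q = 0.62600); the cluster is the binomial expansion (p + q)^5.
P(M) = 0.37400^5 = 0.007317
P(M+2) = 5 × 0.37400^4 × 0.62600^1 = 0.061239
P(M+4) = 10 × 0.37400^3 × 0.62600^2 = 0.205005
P(M+6) = 10 × 0.37400^2 × 0.62600^3 = 0.343136
P(M+8) = 5 × 0.37400^1 × 0.62600^4 = 0.287170
P(M+10) = 0.62600^5 = 0.096133
The M+6 peak is largest (0.343136); scaling to 100 gives 2.13 : 17.85 : 59.74 : 100.00 : 83.69 : 28.02.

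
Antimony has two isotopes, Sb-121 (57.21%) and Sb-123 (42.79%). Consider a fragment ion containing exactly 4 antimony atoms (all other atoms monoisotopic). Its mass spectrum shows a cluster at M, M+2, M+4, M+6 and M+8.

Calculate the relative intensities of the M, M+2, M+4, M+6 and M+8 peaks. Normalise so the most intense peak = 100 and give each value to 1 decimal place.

29.8 : 89.1 : 100.0 : 49.9 : 9.3

Expanding (0.5721 + 0.4279)^4:
P(M) = 0.5721^4 = 0.107124
P(M+2) = 4 × 0.5721^3 × 0.4279^1 = 0.320493
P(M+4) = 6 × 0.5721^2 × 0.4279^2 = 0.359567
P(M+6) = 4 × 0.5721^1 × 0.4279^3 = 0.179291
P(M+8) = 0.4279^4 = 0.033525
The M+4 peak is largest (0.359567); scaling to 100 gives 29.8 : 89.1 : 100.0 : 49.9 : 9.3.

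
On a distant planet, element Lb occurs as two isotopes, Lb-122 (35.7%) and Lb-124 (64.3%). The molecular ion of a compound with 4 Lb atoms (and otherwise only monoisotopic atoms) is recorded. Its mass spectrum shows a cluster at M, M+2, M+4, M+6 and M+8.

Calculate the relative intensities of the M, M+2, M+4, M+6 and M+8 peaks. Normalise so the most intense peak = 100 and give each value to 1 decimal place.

4.3 : 30.8 : 83.3 : 100.0 : 45.0

Each Lb atom is independently Lb-122 (p = 0.357) or Lb-124 (q = 0.643); the cluster is the binomial expansion (p + q)^4.
P(M) = 0.357^4 = 0.016243
P(M+2) = 4 × 0.357^3 × 0.643^1 = 0.117024
P(M+4) = 6 × 0.357^2 × 0.643^2 = 0.316162
P(M+6) = 4 × 0.357^1 × 0.643^3 = 0.379631
P(M+8) = 0.643^4 = 0.170940
The M+6 peak is largest (0.379631); scaling to 100 gives 4.3 : 30.8 : 83.3 : 100.0 : 45.0.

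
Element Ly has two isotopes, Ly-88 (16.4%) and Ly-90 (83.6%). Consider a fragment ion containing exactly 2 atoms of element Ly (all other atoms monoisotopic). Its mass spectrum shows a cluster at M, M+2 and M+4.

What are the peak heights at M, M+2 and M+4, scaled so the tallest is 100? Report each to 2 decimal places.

Each Ly atom is independently Ly-88 (p = 0.164) or Ly-90 (q = 0.836); the cluster is the binomial expansion (p + q)^2.
P(M) = 0.164^2 = 0.026896
P(M+2) = 2 × 0.164^1 × 0.836^1 = 0.274208
P(M+4) = 0.836^2 = 0.698896
The M+4 peak is largest (0.698896); scaling to 100 gives 3.85 : 39.23 : 100.00.

3.85 : 39.23 : 100.00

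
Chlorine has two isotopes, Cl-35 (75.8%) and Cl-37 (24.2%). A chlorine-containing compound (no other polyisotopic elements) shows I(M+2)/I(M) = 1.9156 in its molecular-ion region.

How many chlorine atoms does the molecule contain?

For n independent Cl atoms, I(M+2)/I(M) = n · (abundance Cl-37) / (abundance Cl-35) = n · 0.242/0.758.
n = 1.9156 × 0.758/0.242 = 6.00 ≈ 6

6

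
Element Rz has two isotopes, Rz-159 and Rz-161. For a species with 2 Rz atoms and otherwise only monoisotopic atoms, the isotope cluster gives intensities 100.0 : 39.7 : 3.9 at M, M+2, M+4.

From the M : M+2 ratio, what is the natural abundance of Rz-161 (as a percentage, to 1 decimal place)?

16.6%

If p is the fraction of Rz that is Rz-159, then I(M+2)/I(M) = [C(2,1)·p^1·(1−p)] / p^2 = 2·(1−p)/p = 39.7/100.0 = 0.3970
(1−p)/p = 0.3970/2 = 0.1985  ⇒  p = 1/(1 + 0.1985) = 0.8344
Rz-159: 83.4%, Rz-161: 16.6%.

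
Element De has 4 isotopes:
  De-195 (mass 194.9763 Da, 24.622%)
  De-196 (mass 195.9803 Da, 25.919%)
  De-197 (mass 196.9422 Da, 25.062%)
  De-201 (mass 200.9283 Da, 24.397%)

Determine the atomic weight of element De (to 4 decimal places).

Weight each isotope mass by its fractional abundance: 0.24622 × 194.9763 + 0.25919 × 195.9803 + 0.25062 × 196.9422 + 0.24397 × 200.9283
= 48.00706 + 50.79613 + 49.35765 + 49.02048 = 197.18132 Da

197.1813 Da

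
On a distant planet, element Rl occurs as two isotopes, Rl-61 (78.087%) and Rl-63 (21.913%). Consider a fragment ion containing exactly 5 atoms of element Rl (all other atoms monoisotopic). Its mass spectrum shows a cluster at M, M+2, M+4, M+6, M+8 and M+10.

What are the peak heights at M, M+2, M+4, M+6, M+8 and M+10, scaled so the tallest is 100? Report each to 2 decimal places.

71.27 : 100.00 : 56.12 : 15.75 : 2.21 : 0.12

The 5 Rl atoms are independent, so intensities follow the terms of (0.78087 + 0.21913)^5.
P(M) = 0.78087^5 = 0.290331
P(M+2) = 5 × 0.78087^4 × 0.21913^1 = 0.407368
P(M+4) = 10 × 0.78087^3 × 0.21913^2 = 0.228634
P(M+6) = 10 × 0.78087^2 × 0.21913^3 = 0.064160
P(M+8) = 5 × 0.78087^1 × 0.21913^4 = 0.009002
P(M+10) = 0.21913^5 = 0.000505
The M+2 peak is largest (0.407368); scaling to 100 gives 71.27 : 100.00 : 56.12 : 15.75 : 2.21 : 0.12.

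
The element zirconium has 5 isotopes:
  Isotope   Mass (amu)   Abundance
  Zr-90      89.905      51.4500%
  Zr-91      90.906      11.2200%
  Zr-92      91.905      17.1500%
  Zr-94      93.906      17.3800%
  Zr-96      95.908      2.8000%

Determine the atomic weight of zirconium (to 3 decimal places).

The abundance-weighted mean is 0.514500 × 89.905 + 0.112200 × 90.906 + 0.171500 × 91.905 + 0.173800 × 93.906 + 0.028000 × 95.908
= 46.2561 + 10.1997 + 15.7617 + 16.3209 + 2.6854 = 91.2238 amu

91.224 amu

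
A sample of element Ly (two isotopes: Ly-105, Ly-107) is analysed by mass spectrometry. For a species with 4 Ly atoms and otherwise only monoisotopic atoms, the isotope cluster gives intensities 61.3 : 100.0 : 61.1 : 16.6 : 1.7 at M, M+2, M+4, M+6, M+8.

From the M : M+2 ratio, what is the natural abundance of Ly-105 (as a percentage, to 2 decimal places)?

71.03%

Write p for the Ly-105 fraction. I(M+2)/I(M) = [C(4,1)·p^3·(1−p)] / p^4 = 4·(1−p)/p = 100.0/61.3 = 1.6313
(1−p)/p = 1.6313/4 = 0.4078  ⇒  p = 1/(1 + 0.4078) = 0.7103
Ly-105: 71.03%, Ly-107: 28.97%.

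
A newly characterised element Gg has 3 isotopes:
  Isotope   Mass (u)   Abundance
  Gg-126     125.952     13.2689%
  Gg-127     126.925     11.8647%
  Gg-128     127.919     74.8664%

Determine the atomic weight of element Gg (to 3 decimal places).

127.540 u

Average mass = Σ (abundance × isotope mass) = 0.132689 × 125.952 + 0.118647 × 126.925 + 0.748664 × 127.919
= 16.7124 + 15.0593 + 95.7684 = 127.5401 u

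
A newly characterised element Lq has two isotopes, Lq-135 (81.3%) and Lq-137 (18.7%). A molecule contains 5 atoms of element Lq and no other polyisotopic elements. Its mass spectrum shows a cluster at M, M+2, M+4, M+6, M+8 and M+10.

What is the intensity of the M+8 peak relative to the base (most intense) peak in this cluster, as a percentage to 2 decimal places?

Binomial terms of (0.813 + 0.187)^5: M 0.3552, M+2 0.4085, M+4 0.1879, M+6 0.0432, M+8 0.0050, M+10 0.0002 → M+2 is the base peak.
P(M+2) = C(5,1) × 0.813^4 × 0.187^1 = 5 × 0.43688002 × 0.1870 = 0.408483 (base)
P(M+8) = C(5,4) × 0.813^1 × 0.187^4 = 5 × 0.8130 × 0.00122283 = 0.004971
Relative intensity = 0.004971 / 0.408483 × 100 = 1.22

1.22%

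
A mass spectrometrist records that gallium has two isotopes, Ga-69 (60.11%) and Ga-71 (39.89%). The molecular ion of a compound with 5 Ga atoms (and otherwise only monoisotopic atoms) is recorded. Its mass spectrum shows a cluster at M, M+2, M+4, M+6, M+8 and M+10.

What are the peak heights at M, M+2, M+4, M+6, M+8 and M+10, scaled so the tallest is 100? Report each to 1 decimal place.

22.7 : 75.3 : 100.0 : 66.4 : 22.0 : 2.9

Each Ga atom is independently Ga-69 (p = 0.6011) or Ga-71 (q = 0.3989); the cluster is the binomial expansion (p + q)^5.
P(M) = 0.6011^5 = 0.078475
P(M+2) = 5 × 0.6011^4 × 0.3989^1 = 0.260388
P(M+4) = 10 × 0.6011^3 × 0.3989^2 = 0.345596
P(M+6) = 10 × 0.6011^2 × 0.3989^3 = 0.229343
P(M+8) = 5 × 0.6011^1 × 0.3989^4 = 0.076098
P(M+10) = 0.3989^5 = 0.010100
The M+4 peak is largest (0.345596); scaling to 100 gives 22.7 : 75.3 : 100.0 : 66.4 : 22.0 : 2.9.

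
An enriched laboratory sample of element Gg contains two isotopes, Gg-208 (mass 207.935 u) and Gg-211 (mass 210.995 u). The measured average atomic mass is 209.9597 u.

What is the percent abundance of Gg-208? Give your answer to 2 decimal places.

With x = fraction of Gg-208 (so Gg-211 is 1 − x):
207.935·x + 210.995·(1 − x) = 209.9597
(207.935 − 210.995)·x = 209.9597 − 210.995
x = -1.0353 / -3.060 = 0.33833 → 33.83% Gg-208, 66.17% Gg-211.

33.83%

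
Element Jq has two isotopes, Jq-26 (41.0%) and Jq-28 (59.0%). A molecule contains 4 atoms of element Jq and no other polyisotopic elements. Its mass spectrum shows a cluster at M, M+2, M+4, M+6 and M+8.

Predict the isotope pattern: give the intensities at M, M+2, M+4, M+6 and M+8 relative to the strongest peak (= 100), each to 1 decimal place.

8.0 : 46.3 : 100.0 : 95.9 : 34.5

Expanding (0.410 + 0.590)^4:
P(M) = 0.410^4 = 0.028258
P(M+2) = 4 × 0.410^3 × 0.590^1 = 0.162654
P(M+4) = 6 × 0.410^2 × 0.590^2 = 0.351094
P(M+6) = 4 × 0.410^1 × 0.590^3 = 0.336822
P(M+8) = 0.590^4 = 0.121174
The M+4 peak is largest (0.351094); scaling to 100 gives 8.0 : 46.3 : 100.0 : 95.9 : 34.5.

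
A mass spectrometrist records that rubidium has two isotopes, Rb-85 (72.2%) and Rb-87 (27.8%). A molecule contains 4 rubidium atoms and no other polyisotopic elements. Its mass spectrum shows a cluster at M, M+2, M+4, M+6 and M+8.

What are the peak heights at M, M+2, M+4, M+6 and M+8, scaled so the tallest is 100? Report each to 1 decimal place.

64.9 : 100.0 : 57.8 : 14.8 : 1.4

Expanding (0.722 + 0.278)^4:
P(M) = 0.722^4 = 0.271737
P(M+2) = 4 × 0.722^3 × 0.278^1 = 0.418520
P(M+4) = 6 × 0.722^2 × 0.278^2 = 0.241721
P(M+6) = 4 × 0.722^1 × 0.278^3 = 0.062049
P(M+8) = 0.278^4 = 0.005973
The M+2 peak is largest (0.418520); scaling to 100 gives 64.9 : 100.0 : 57.8 : 14.8 : 1.4.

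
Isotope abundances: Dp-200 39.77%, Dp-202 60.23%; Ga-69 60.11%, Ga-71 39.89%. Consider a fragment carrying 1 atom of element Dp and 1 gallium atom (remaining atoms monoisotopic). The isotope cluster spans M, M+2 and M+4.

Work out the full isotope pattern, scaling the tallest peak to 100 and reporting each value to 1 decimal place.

45.9 : 100.0 : 46.1

Element Dp pattern (n=1): 0.3977 : 0.6023
Gallium pattern (n=1): 0.6011 : 0.3989
Convolve the two distributions (both contribute in 2-u steps):
  M: 0.3977×0.6011 = 0.239057
  M+2: 0.3977×0.3989 + 0.6023×0.6011 = 0.520685
  M+4: 0.6023×0.3989 = 0.240257
Scale to base peak (0.520685) = 100: 45.9 : 100.0 : 46.1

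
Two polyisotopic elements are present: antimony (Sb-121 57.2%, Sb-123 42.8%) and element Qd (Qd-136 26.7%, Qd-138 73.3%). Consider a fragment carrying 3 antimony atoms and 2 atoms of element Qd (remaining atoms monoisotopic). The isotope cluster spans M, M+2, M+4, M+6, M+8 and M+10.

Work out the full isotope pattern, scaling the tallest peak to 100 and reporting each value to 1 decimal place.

Antimony pattern (n=3): 0.18714925 : 0.42010426 : 0.31434374 : 0.07840275
Element Qd pattern (n=2): 0.071289 : 0.391422 : 0.537289
Convolve the two distributions (both contribute in 2-u steps):
  M: 0.18714925×0.071289 = 0.013342
  M+2: 0.18714925×0.391422 + 0.42010426×0.071289 = 0.103203
  M+4: 0.18714925×0.537289 + 0.42010426×0.391422 + 0.31434374×0.071289 = 0.287401
  M+6: 0.42010426×0.537289 + 0.31434374×0.391422 + 0.07840275×0.071289 = 0.354348
  M+8: 0.31434374×0.537289 + 0.07840275×0.391422 = 0.199582
  M+10: 0.07840275×0.537289 = 0.042125
Scale to base peak (0.354348) = 100: 3.8 : 29.1 : 81.1 : 100.0 : 56.3 : 11.9

3.8 : 29.1 : 81.1 : 100.0 : 56.3 : 11.9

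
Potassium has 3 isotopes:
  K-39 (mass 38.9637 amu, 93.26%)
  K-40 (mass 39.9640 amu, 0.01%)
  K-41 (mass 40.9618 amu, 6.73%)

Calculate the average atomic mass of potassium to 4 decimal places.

39.0983 amu

The abundance-weighted mean is 0.9326 × 38.9637 + 0.0001 × 39.9640 + 0.0673 × 40.9618
= 36.33755 + 0.00400 + 2.75673 = 39.09828 amu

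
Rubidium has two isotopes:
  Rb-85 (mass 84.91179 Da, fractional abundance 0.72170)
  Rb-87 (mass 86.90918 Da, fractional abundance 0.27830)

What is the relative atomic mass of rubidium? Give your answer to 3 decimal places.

85.468 Da

Average mass = Σ (abundance × isotope mass) = 0.72170 × 84.91179 + 0.27830 × 86.90918
= 61.280839 + 24.186825 = 85.467664 Da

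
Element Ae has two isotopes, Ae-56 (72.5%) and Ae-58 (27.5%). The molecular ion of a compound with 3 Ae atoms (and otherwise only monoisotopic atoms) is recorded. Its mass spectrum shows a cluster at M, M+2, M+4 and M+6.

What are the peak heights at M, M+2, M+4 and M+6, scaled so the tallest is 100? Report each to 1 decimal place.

Expanding (0.725 + 0.275)^3:
P(M) = 0.725^3 = 0.381078
P(M+2) = 3 × 0.725^2 × 0.275^1 = 0.433641
P(M+4) = 3 × 0.725^1 × 0.275^2 = 0.164484
P(M+6) = 0.275^3 = 0.020797
The M+2 peak is largest (0.433641); scaling to 100 gives 87.9 : 100.0 : 37.9 : 4.8.

87.9 : 100.0 : 37.9 : 4.8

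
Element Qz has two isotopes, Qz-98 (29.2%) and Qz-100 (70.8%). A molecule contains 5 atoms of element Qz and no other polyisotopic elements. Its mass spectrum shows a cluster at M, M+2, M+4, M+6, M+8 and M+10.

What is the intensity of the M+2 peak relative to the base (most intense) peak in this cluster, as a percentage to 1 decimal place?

Term probabilities: M 0.0021, M+2 0.0257, M+4 0.1248, M+6 0.3026, M+8 0.3668, M+10 0.1779. Base peak = M+8.
P(M+8) = C(5,4) × 0.292^1 × 0.708^4 = 5 × 0.2920 × 0.2512656 = 0.366848 (base)
P(M+2) = C(5,1) × 0.292^4 × 0.708^1 = 5 × 0.00726995 × 0.7080 = 0.025736
Relative intensity = 0.025736 / 0.366848 × 100 = 7.0

7.0%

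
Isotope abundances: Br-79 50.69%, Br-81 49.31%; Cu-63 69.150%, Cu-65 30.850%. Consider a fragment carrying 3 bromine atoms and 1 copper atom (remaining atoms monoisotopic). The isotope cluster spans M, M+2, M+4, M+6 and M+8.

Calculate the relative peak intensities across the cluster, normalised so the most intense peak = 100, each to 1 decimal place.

Bromine pattern (n=3): 0.13024674 : 0.3801026 : 0.36975457 : 0.11989609
Copper pattern (n=1): 0.6915 : 0.3085
Convolve the two distributions (both contribute in 2-u steps):
  M: 0.13024674×0.6915 = 0.090066
  M+2: 0.13024674×0.3085 + 0.3801026×0.6915 = 0.303022
  M+4: 0.3801026×0.3085 + 0.36975457×0.6915 = 0.372947
  M+6: 0.36975457×0.3085 + 0.11989609×0.6915 = 0.196977
  M+8: 0.11989609×0.3085 = 0.036988
Scale to base peak (0.372947) = 100: 24.1 : 81.3 : 100.0 : 52.8 : 9.9

24.1 : 81.3 : 100.0 : 52.8 : 9.9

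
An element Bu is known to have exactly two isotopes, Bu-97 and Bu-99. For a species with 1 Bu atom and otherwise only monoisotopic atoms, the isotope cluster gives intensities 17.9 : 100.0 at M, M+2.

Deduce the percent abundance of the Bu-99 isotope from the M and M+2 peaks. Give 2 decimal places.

84.82%

Let p = fractional abundance of Bu-97. I(M+2)/I(M) = [C(1,1)·p^0·(1−p)] / p^1 = 1·(1−p)/p = 100.0/17.9 = 5.5866
(1−p)/p = 5.5866/1 = 5.5866  ⇒  p = 1/(1 + 5.5866) = 0.1518
Bu-97: 15.18%, Bu-99: 84.82%.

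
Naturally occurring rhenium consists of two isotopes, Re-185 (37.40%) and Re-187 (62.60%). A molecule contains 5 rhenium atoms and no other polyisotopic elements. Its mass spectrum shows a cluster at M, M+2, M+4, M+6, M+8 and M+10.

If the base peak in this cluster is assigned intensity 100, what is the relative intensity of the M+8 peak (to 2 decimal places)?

(0.3740 + 0.6260)^5 gives M 0.0073, M+2 0.0612, M+4 0.2050, M+6 0.3431, M+8 0.2872, M+10 0.0961; the largest is M+6.
P(M+6) = C(5,3) × 0.3740^2 × 0.6260^3 = 10 × 0.139876 × 0.24531438 = 0.343136 (base)
P(M+8) = C(5,4) × 0.3740^1 × 0.6260^4 = 5 × 0.3740 × 0.1535668 = 0.287170
Relative intensity = 0.287170 / 0.343136 × 100 = 83.69

83.69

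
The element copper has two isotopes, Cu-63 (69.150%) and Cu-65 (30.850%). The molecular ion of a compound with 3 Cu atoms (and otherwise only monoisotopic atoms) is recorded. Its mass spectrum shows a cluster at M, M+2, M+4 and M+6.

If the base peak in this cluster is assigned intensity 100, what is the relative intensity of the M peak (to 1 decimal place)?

Binomial terms of (0.69150 + 0.30850)^3: M 0.3307, M+2 0.4425, M+4 0.1974, M+6 0.0294 → M+2 is the base peak.
P(M+2) = C(3,1) × 0.69150^2 × 0.30850^1 = 3 × 0.47817225 × 0.3085 = 0.442548 (base)
P(M) = C(3,0) × 0.69150^3 × 0.30850^0 = 1 × 0.33065611 × 1.0000 = 0.330656
Relative intensity = 0.330656 / 0.442548 × 100 = 74.7

74.7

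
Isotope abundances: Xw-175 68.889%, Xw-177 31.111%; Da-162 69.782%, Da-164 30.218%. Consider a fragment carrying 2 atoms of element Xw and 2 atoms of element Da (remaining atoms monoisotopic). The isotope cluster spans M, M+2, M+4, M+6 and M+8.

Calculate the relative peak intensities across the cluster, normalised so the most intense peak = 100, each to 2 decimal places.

56.52 : 100.00 : 66.34 : 19.56 : 2.16

Element Xw pattern (n=2): 0.47456943 : 0.42864114 : 0.09678943
Element Da pattern (n=2): 0.48695275 : 0.4217345 : 0.09131275
Convolve the two distributions (both contribute in 2-u steps):
  M: 0.47456943×0.48695275 = 0.231093
  M+2: 0.47456943×0.4217345 + 0.42864114×0.48695275 = 0.408870
  M+4: 0.47456943×0.09131275 + 0.42864114×0.4217345 + 0.09678943×0.48695275 = 0.271239
  M+6: 0.42864114×0.09131275 + 0.09678943×0.4217345 = 0.079960
  M+8: 0.09678943×0.09131275 = 0.008838
Scale to base peak (0.408870) = 100: 56.52 : 100.00 : 66.34 : 19.56 : 2.16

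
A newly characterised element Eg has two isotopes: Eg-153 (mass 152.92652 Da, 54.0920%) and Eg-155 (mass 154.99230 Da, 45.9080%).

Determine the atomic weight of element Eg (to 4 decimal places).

Average mass = Σ (abundance × isotope mass) = 0.540920 × 152.92652 + 0.459080 × 154.99230
= 82.721013 + 71.153865 = 153.874878 Da

153.8749 Da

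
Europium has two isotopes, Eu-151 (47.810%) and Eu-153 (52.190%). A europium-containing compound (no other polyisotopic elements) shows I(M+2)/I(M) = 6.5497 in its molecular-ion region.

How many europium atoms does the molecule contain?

6

For n independent Eu atoms, I(M+2)/I(M) = n · (abundance Eu-153) / (abundance Eu-151) = n · 0.52190/0.47810.
n = 6.5497 × 0.47810/0.52190 = 6.00 ≈ 6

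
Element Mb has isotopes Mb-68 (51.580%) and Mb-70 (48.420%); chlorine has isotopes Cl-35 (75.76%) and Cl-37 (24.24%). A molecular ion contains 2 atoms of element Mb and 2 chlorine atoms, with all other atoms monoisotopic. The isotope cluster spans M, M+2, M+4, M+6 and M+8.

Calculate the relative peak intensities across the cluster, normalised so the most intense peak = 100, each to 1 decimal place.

Element Mb pattern (n=2): 0.26604964 : 0.49950072 : 0.23444964
Chlorine pattern (n=2): 0.57395776 : 0.36728448 : 0.05875776
Convolve the two distributions (both contribute in 2-u steps):
  M: 0.26604964×0.57395776 = 0.152701
  M+2: 0.26604964×0.36728448 + 0.49950072×0.57395776 = 0.384408
  M+4: 0.26604964×0.05875776 + 0.49950072×0.36728448 + 0.23444964×0.57395776 = 0.333656
  M+6: 0.49950072×0.05875776 + 0.23444964×0.36728448 = 0.115459
  M+8: 0.23444964×0.05875776 = 0.013776
Scale to base peak (0.384408) = 100: 39.7 : 100.0 : 86.8 : 30.0 : 3.6

39.7 : 100.0 : 86.8 : 30.0 : 3.6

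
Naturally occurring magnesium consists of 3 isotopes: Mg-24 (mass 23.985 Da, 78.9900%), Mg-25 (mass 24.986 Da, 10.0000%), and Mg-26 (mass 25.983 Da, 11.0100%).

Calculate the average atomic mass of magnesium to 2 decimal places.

Average mass = Σ (abundance × isotope mass) = 0.789900 × 23.985 + 0.100000 × 24.986 + 0.110100 × 25.983
= 18.9458 + 2.4986 + 2.8607 = 24.3051 Da

24.31 Da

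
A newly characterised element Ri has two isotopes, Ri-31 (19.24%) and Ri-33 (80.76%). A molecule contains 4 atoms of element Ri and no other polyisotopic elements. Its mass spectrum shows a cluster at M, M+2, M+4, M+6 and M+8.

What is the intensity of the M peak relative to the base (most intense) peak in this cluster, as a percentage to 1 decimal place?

0.3%

Binomial terms of (0.1924 + 0.8076)^4: M 0.0014, M+2 0.0230, M+4 0.1449, M+6 0.4054, M+8 0.4254 → M+8 is the base peak.
P(M+8) = C(4,4) × 0.1924^0 × 0.8076^4 = 1 × 1.0000 × 0.42538801 = 0.425388 (base)
P(M) = C(4,0) × 0.1924^4 × 0.8076^0 = 1 × 0.00137031 × 1.0000 = 0.001370
Relative intensity = 0.001370 / 0.425388 × 100 = 0.3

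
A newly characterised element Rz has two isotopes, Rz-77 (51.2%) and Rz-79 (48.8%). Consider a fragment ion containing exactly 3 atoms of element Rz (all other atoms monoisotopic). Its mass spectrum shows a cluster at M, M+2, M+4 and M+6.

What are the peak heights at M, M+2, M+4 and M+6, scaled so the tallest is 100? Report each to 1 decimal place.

The 3 Rz atoms are independent, so intensities follow the terms of (0.512 + 0.488)^3.
P(M) = 0.512^3 = 0.134218
P(M+2) = 3 × 0.512^2 × 0.488^1 = 0.383779
P(M+4) = 3 × 0.512^1 × 0.488^2 = 0.365789
P(M+6) = 0.488^3 = 0.116214
The M+2 peak is largest (0.383779); scaling to 100 gives 35.0 : 100.0 : 95.3 : 30.3.

35.0 : 100.0 : 95.3 : 30.3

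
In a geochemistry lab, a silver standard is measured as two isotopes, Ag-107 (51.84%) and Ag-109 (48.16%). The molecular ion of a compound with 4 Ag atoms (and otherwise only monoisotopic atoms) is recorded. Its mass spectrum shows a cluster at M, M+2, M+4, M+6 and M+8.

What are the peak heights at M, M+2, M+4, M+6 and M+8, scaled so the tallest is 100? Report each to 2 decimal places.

19.31 : 71.76 : 100.00 : 61.93 : 14.38

Each Ag atom is independently Ag-107 (p = 0.5184) or Ag-109 (q = 0.4816); the cluster is the binomial expansion (p + q)^4.
P(M) = 0.5184^4 = 0.072220
P(M+2) = 4 × 0.5184^3 × 0.4816^1 = 0.268375
P(M+4) = 6 × 0.5184^2 × 0.4816^2 = 0.373985
P(M+6) = 4 × 0.5184^1 × 0.4816^3 = 0.231624
P(M+8) = 0.4816^4 = 0.053795
The M+4 peak is largest (0.373985); scaling to 100 gives 19.31 : 71.76 : 100.00 : 61.93 : 14.38.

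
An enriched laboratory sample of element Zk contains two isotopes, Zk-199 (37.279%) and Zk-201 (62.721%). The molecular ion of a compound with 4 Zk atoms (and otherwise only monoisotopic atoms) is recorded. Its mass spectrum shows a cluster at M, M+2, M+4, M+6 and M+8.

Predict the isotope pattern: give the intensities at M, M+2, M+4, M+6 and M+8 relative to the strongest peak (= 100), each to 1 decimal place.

5.2 : 35.3 : 89.2 : 100.0 : 42.1

Each Zk atom is independently Zk-199 (p = 0.37279) or Zk-201 (q = 0.62721); the cluster is the binomial expansion (p + q)^4.
P(M) = 0.37279^4 = 0.019313
P(M+2) = 4 × 0.37279^3 × 0.62721^1 = 0.129977
P(M+4) = 6 × 0.37279^2 × 0.62721^2 = 0.328024
P(M+6) = 4 × 0.37279^1 × 0.62721^3 = 0.367928
P(M+8) = 0.62721^4 = 0.154758
The M+6 peak is largest (0.367928); scaling to 100 gives 5.2 : 35.3 : 89.2 : 100.0 : 42.1.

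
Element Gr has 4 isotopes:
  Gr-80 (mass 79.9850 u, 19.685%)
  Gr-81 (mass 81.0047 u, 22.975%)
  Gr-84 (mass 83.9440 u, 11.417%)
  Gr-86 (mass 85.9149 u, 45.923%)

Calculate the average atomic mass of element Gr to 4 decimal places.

Average mass = Σ (abundance × isotope mass) = 0.19685 × 79.9850 + 0.22975 × 81.0047 + 0.11417 × 83.9440 + 0.45923 × 85.9149
= 15.74505 + 18.61083 + 9.58389 + 39.45470 = 83.39447 u

83.3945 u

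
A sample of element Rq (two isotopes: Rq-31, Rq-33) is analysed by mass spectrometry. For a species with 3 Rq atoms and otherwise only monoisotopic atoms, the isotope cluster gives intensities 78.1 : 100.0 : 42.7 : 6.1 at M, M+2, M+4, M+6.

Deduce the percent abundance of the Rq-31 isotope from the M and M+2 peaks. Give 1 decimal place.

70.1%

If p is the fraction of Rq that is Rq-31, then I(M+2)/I(M) = [C(3,1)·p^2·(1−p)] / p^3 = 3·(1−p)/p = 100.0/78.1 = 1.2804
(1−p)/p = 1.2804/3 = 0.4268  ⇒  p = 1/(1 + 0.4268) = 0.7009
Rq-31: 70.1%, Rq-33: 29.9%.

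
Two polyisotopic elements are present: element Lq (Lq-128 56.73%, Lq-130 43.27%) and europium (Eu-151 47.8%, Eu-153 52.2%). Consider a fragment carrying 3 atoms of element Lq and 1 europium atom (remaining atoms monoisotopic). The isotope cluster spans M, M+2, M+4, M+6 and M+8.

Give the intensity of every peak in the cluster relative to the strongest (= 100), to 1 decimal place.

23.6 : 79.6 : 100.0 : 55.4 : 11.4

Element Lq pattern (n=3): 0.18257376 : 0.4177666 : 0.31864553 : 0.08101411
Europium pattern (n=1): 0.4780 : 0.5220
Convolve the two distributions (both contribute in 2-u steps):
  M: 0.18257376×0.4780 = 0.087270
  M+2: 0.18257376×0.5220 + 0.4177666×0.4780 = 0.294996
  M+4: 0.4177666×0.5220 + 0.31864553×0.4780 = 0.370387
  M+6: 0.31864553×0.5220 + 0.08101411×0.4780 = 0.205058
  M+8: 0.08101411×0.5220 = 0.042289
Scale to base peak (0.370387) = 100: 23.6 : 79.6 : 100.0 : 55.4 : 11.4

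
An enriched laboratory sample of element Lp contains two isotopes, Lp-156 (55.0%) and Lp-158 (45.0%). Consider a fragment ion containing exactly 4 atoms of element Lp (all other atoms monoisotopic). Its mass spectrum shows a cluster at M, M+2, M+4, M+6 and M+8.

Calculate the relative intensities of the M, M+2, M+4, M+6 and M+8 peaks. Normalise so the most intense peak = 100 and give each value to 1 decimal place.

24.9 : 81.5 : 100.0 : 54.5 : 11.2

Expanding (0.550 + 0.450)^4:
P(M) = 0.550^4 = 0.091506
P(M+2) = 4 × 0.550^3 × 0.450^1 = 0.299475
P(M+4) = 6 × 0.550^2 × 0.450^2 = 0.367538
P(M+6) = 4 × 0.550^1 × 0.450^3 = 0.200475
P(M+8) = 0.450^4 = 0.041006
The M+4 peak is largest (0.367538); scaling to 100 gives 24.9 : 81.5 : 100.0 : 54.5 : 11.2.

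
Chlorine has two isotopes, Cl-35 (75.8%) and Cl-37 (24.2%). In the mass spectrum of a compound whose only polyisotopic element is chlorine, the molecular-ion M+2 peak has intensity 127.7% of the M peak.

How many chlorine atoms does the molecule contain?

4

For n independent Cl atoms, I(M+2)/I(M) = n · (abundance Cl-37) / (abundance Cl-35) = n · 0.242/0.758.
n = 1.277 × 0.758/0.242 = 4.00 ≈ 4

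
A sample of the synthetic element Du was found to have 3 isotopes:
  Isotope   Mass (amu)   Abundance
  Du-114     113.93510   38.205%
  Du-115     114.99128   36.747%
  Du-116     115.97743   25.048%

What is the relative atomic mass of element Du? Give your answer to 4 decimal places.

Average mass = Σ (abundance × isotope mass) = 0.38205 × 113.93510 + 0.36747 × 114.99128 + 0.25048 × 115.97743
= 43.528905 + 42.255846 + 29.050027 = 114.834778 amu

114.8348 amu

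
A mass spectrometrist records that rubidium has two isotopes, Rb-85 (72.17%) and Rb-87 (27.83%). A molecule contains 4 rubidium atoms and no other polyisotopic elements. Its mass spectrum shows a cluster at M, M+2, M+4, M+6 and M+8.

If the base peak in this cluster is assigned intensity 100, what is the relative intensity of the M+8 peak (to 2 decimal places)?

Term probabilities: M 0.2713, M+2 0.4184, M+4 0.2420, M+6 0.0622, M+8 0.0060. Base peak = M+2.
P(M+2) = C(4,1) × 0.7217^3 × 0.2783^1 = 4 × 0.37589809 × 0.2783 = 0.418450 (base)
P(M+8) = C(4,4) × 0.7217^0 × 0.2783^4 = 1 × 1.0000 × 0.00599864 = 0.005999
Relative intensity = 0.005999 / 0.418450 × 100 = 1.43

1.43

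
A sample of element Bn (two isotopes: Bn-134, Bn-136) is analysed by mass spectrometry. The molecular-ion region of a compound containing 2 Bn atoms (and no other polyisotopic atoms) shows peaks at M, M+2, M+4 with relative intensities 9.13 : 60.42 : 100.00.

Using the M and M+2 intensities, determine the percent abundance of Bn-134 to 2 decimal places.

If p is the fraction of Bn that is Bn-134, then I(M+2)/I(M) = [C(2,1)·p^1·(1−p)] / p^2 = 2·(1−p)/p = 60.42/9.13 = 6.6177
(1−p)/p = 6.6177/2 = 3.3089  ⇒  p = 1/(1 + 3.3089) = 0.2321
Bn-134: 23.21%, Bn-136: 76.79%.

23.21%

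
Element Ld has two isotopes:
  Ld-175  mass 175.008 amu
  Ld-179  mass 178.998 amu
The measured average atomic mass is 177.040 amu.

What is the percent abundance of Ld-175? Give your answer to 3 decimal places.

49.073%

With x = fraction of Ld-175 (so Ld-179 is 1 − x):
175.008·x + 178.998·(1 − x) = 177.040
(175.008 − 178.998)·x = 177.040 − 178.998
x = -1.958 / -3.990 = 0.49073 → 49.073% Ld-175, 50.927% Ld-179.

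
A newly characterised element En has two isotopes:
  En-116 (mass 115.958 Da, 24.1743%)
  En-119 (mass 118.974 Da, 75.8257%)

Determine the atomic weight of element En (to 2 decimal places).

118.24 Da

Ar = Σ fᵢ·mᵢ = 0.241743 × 115.958 + 0.758257 × 118.974
= 28.0320 + 90.2129 = 118.2449 Da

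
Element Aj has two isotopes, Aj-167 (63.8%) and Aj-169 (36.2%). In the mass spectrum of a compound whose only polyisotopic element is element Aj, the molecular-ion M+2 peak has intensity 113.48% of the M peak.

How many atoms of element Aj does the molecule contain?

With n Aj atoms, P(M+2)/P(M) = C(n,1)·p^(n−1)q / p^n = n·q/p = n · 0.362/0.638.
n = 1.1348 × 0.638/0.362 = 2.00 ≈ 2

2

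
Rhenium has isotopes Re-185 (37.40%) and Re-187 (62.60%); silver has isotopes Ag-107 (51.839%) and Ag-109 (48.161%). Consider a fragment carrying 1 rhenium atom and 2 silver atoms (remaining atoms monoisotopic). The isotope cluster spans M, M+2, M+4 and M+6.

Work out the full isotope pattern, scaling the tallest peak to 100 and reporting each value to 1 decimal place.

Rhenium pattern (n=1): 0.3740 : 0.6260
Silver pattern (n=2): 0.26872819 : 0.49932362 : 0.23194819
Convolve the two distributions (both contribute in 2-u steps):
  M: 0.3740×0.26872819 = 0.100504
  M+2: 0.3740×0.49932362 + 0.6260×0.26872819 = 0.354971
  M+4: 0.3740×0.23194819 + 0.6260×0.49932362 = 0.399325
  M+6: 0.6260×0.23194819 = 0.145200
Scale to base peak (0.399325) = 100: 25.2 : 88.9 : 100.0 : 36.4

25.2 : 88.9 : 100.0 : 36.4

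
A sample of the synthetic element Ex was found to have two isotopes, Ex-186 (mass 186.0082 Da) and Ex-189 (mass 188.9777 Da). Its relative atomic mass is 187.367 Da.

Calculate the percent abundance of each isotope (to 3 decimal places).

Ex-186: 54.241%, Ex-189: 45.759%

Let x be the fractional abundance of Ex-186; then Ex-189 has abundance 1 − x.
186.0082·x + 188.9777·(1 − x) = 187.367
(186.0082 − 188.9777)·x = 187.367 − 188.9777
x = -1.6107 / -2.9695 = 0.54241 → 54.241% Ex-186, 45.759% Ex-189.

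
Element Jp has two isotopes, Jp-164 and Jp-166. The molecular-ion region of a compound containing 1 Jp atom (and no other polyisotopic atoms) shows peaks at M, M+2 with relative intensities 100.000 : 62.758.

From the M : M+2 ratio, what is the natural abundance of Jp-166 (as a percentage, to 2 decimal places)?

Write p for the Jp-164 fraction. I(M+2)/I(M) = [C(1,1)·p^0·(1−p)] / p^1 = 1·(1−p)/p = 62.758/100.000 = 0.6276
(1−p)/p = 0.6276/1 = 0.6276  ⇒  p = 1/(1 + 0.6276) = 0.6144
Jp-164: 61.44%, Jp-166: 38.56%.

38.56%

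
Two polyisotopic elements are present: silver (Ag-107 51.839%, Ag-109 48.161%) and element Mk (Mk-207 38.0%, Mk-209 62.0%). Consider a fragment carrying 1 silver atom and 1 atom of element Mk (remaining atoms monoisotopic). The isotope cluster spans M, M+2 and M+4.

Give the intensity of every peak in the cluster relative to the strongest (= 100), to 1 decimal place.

Silver pattern (n=1): 0.51839 : 0.48161
Element Mk pattern (n=1): 0.3800 : 0.6200
Convolve the two distributions (both contribute in 2-u steps):
  M: 0.51839×0.3800 = 0.196988
  M+2: 0.51839×0.6200 + 0.48161×0.3800 = 0.504414
  M+4: 0.48161×0.6200 = 0.298598
Scale to base peak (0.504414) = 100: 39.1 : 100.0 : 59.2

39.1 : 100.0 : 59.2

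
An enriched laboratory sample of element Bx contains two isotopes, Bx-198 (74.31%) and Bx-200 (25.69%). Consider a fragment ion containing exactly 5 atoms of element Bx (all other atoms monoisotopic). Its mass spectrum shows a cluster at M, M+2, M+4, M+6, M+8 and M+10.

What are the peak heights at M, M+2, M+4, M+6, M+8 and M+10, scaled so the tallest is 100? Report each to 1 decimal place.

57.9 : 100.0 : 69.1 : 23.9 : 4.1 : 0.3

Each Bx atom is independently Bx-198 (p = 0.7431) or Bx-200 (q = 0.2569); the cluster is the binomial expansion (p + q)^5.
P(M) = 0.7431^5 = 0.226588
P(M+2) = 5 × 0.7431^4 × 0.2569^1 = 0.391673
P(M+4) = 10 × 0.7431^3 × 0.2569^2 = 0.270813
P(M+6) = 10 × 0.7431^2 × 0.2569^3 = 0.093624
P(M+8) = 5 × 0.7431^1 × 0.2569^4 = 0.016184
P(M+10) = 0.2569^5 = 0.001119
The M+2 peak is largest (0.391673); scaling to 100 gives 57.9 : 100.0 : 69.1 : 23.9 : 4.1 : 0.3.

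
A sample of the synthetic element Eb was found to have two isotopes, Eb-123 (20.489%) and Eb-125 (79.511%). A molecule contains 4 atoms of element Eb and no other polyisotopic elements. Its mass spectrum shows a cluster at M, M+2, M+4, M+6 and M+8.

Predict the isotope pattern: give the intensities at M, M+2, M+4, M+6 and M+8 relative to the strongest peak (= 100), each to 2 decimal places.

0.43 : 6.64 : 38.65 : 100.00 : 97.02

Each Eb atom is independently Eb-123 (p = 0.20489) or Eb-125 (q = 0.79511); the cluster is the binomial expansion (p + q)^4.
P(M) = 0.20489^4 = 0.001762
P(M+2) = 4 × 0.20489^3 × 0.79511^1 = 0.027356
P(M+4) = 6 × 0.20489^2 × 0.79511^2 = 0.159238
P(M+6) = 4 × 0.20489^1 × 0.79511^3 = 0.411967
P(M+8) = 0.79511^4 = 0.399677
The M+6 peak is largest (0.411967); scaling to 100 gives 0.43 : 6.64 : 38.65 : 100.00 : 97.02.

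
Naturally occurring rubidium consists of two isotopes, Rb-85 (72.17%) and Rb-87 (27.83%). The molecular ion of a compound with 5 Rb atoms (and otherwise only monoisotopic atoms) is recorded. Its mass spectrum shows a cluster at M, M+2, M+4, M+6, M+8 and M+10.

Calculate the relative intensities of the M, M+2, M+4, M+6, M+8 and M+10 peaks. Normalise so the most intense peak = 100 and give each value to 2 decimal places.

51.86 : 100.00 : 77.12 : 29.74 : 5.73 : 0.44

Expanding (0.7217 + 0.2783)^5:
P(M) = 0.7217^5 = 0.195787
P(M+2) = 5 × 0.7217^4 × 0.2783^1 = 0.377494
P(M+4) = 10 × 0.7217^3 × 0.2783^2 = 0.291136
P(M+6) = 10 × 0.7217^2 × 0.2783^3 = 0.112267
P(M+8) = 5 × 0.7217^1 × 0.2783^4 = 0.021646
P(M+10) = 0.2783^5 = 0.001669
The M+2 peak is largest (0.377494); scaling to 100 gives 51.86 : 100.00 : 77.12 : 29.74 : 5.73 : 0.44.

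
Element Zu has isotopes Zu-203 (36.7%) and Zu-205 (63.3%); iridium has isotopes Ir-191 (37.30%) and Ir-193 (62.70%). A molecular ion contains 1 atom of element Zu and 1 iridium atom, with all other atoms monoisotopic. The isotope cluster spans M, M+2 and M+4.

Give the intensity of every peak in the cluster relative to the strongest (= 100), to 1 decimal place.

Element Zu pattern (n=1): 0.3670 : 0.6330
Iridium pattern (n=1): 0.3730 : 0.6270
Convolve the two distributions (both contribute in 2-u steps):
  M: 0.3670×0.3730 = 0.136891
  M+2: 0.3670×0.6270 + 0.6330×0.3730 = 0.466218
  M+4: 0.6330×0.6270 = 0.396891
Scale to base peak (0.466218) = 100: 29.4 : 100.0 : 85.1

29.4 : 100.0 : 85.1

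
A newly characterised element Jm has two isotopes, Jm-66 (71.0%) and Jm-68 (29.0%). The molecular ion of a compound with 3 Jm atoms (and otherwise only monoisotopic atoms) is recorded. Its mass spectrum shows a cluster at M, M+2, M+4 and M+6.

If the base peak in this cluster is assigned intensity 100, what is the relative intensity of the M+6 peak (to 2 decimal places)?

5.56

Binomial terms of (0.710 + 0.290)^3: M 0.3579, M+2 0.4386, M+4 0.1791, M+6 0.0244 → M+2 is the base peak.
P(M+2) = C(3,1) × 0.710^2 × 0.290^1 = 3 × 0.5041 × 0.2900 = 0.438567 (base)
P(M+6) = C(3,3) × 0.710^0 × 0.290^3 = 1 × 1.0000 × 0.024389 = 0.024389
Relative intensity = 0.024389 / 0.438567 × 100 = 5.56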